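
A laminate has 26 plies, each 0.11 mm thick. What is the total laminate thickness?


h = n * t_ply = 26 * 0.11 = 2.86 mm

2.86 mm


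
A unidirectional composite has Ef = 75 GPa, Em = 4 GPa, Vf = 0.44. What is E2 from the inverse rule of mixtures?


1/E2 = Vf/Ef + (1-Vf)/Em = 0.44/75 + 0.56/4
E2 = 6.86 GPa

6.86 GPa


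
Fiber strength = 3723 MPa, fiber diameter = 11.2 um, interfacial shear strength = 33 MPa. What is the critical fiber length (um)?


Lc = sigma_f * d / (2 * tau_i) = 3723 * 11.2 / (2 * 33) = 631.8 um

631.8 um


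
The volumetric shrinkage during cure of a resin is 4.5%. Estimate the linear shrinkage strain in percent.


Linear shrinkage ≈ vol_shrink/3 = 4.5/3 = 1.5%

1.5%


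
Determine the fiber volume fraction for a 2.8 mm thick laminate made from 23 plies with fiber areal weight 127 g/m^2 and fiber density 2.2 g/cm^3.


Vf = n * FAW / (rho_f * h * 1000) = 23 * 127 / (2.2 * 2.8 * 1000) = 0.4742

0.4742


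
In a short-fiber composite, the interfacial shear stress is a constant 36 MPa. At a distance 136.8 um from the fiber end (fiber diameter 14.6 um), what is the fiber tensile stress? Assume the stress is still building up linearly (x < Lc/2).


Force balance: sigma_f * (pi*d^2/4) = tau * (pi*d) * x  ->  sigma_f = 4 * tau * x / d
sigma_f = 4 * 36 * 136.8 / 14.6 = 1349.3 MPa

1349.3 MPa


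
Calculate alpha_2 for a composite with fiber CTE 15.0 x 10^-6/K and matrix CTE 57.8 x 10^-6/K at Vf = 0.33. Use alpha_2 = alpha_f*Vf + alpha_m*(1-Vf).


alpha_2 = alpha_f*Vf + alpha_m*(1-Vf) = 15.0*0.33 + 57.8*0.67 = 43.7 x 10^-6/K

43.7 x 10^-6/K


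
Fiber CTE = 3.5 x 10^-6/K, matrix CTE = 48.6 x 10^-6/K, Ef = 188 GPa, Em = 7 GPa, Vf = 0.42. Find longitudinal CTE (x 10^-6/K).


E1 = Ef*Vf + Em*(1-Vf) = 83.02
alpha_1 = (alpha_f*Ef*Vf + alpha_m*Em*(1-Vf))/E1 = 5.71 x 10^-6/K

5.71 x 10^-6/K


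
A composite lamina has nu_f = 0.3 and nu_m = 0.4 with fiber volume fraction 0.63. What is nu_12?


nu_12 = nu_f*Vf + nu_m*(1-Vf) = 0.3*0.63 + 0.4*0.37 = 0.337

0.337


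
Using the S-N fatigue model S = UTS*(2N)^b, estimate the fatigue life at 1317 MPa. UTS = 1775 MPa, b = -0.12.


N = 0.5 * (S/UTS)^(1/b) = 0.5 * (1317/1775)^(1/-0.12) = 6.0128 cycles

6.0128 cycles


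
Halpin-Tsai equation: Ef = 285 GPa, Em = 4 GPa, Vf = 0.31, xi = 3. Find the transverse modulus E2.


eta = (Ef/Em - 1)/(Ef/Em + xi) = (71.25 - 1)/(71.25 + 3) = 0.9461
E2 = Em*(1+xi*eta*Vf)/(1-eta*Vf) = 10.64 GPa

10.64 GPa


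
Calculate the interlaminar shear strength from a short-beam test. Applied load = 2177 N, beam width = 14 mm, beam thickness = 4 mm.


ILSS = 3F/(4bh) = 3*2177/(4*14*4) = 29.16 MPa

29.16 MPa


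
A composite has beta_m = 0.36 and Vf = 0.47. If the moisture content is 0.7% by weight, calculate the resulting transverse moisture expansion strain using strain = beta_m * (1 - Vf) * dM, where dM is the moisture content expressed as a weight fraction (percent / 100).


dM = 0.7/100 = 0.007
strain = beta_m * (1-Vf) * dM = 0.36 * 0.53 * 0.007 = 0.0013356

0.0013356


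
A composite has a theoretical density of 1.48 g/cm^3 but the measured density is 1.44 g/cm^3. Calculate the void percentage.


Void% = (rho_theo - rho_actual)/rho_theo * 100 = (1.48 - 1.44)/1.48 * 100 = 2.7%

2.7%


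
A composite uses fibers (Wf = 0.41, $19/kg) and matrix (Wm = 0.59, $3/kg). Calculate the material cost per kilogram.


Cost = cost_f*Wf + cost_m*Wm = 19*0.41 + 3*0.59 = $9.56/kg

$9.56/kg


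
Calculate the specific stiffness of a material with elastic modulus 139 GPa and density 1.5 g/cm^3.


Specific stiffness = E/rho = 139/1.5 = 92.7 GPa/(g/cm^3)

92.7 GPa/(g/cm^3)


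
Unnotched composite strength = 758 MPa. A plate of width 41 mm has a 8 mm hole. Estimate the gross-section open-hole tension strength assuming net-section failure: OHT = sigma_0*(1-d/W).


OHT = sigma_0*(1-d/W) = 758*(1-8/41) = 610.1 MPa

610.1 MPa


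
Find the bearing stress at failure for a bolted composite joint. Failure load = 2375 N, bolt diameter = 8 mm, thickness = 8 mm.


sigma_br = F/(d*h) = 2375/(8*8) = 37.1 MPa

37.1 MPa


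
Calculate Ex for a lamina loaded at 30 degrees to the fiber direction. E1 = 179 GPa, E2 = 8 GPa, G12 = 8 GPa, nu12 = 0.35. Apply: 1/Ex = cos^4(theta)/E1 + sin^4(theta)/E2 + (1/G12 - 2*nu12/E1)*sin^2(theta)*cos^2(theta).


cos^4(30) = 0.5625, sin^4(30) = 0.0625, sin^2(30)*cos^2(30) = 0.1875
1/G12 - 2*nu12/E1 = 1/8 - 2*0.35/179 = 0.121089 GPa^-1
1/Ex = 0.5625/179 + 0.0625/8 + 0.121089*0.1875 = 0.0336592 GPa^-1
Ex = 29.71 GPa

29.71 GPa


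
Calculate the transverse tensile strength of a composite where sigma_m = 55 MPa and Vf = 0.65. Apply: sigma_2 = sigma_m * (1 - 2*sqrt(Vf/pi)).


factor = 1 - 2*sqrt(0.65/pi) = 0.0903
sigma_2 = 55 * 0.0903 = 4.96 MPa

4.96 MPa


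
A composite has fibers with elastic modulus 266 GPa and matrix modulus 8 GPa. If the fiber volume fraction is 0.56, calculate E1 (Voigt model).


E1 = Ef*Vf + Em*(1-Vf) = 266*0.56 + 8*0.44 = 152.48 GPa

152.48 GPa


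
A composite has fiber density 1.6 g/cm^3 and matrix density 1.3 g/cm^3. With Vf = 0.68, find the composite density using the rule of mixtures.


rho_c = rho_f*Vf + rho_m*(1-Vf) = 1.6*0.68 + 1.3*0.32 = 1.504 g/cm^3

1.504 g/cm^3


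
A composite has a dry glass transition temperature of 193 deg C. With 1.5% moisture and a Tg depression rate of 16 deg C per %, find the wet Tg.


Tg_wet = Tg_dry - k*moisture = 193 - 16*1.5 = 169.0 deg C

169.0 deg C


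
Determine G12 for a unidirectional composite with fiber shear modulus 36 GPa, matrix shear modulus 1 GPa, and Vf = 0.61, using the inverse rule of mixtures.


1/G12 = Vf/Gf + (1-Vf)/Gm = 0.61/36 + 0.39/1
G12 = 2.46 GPa

2.46 GPa


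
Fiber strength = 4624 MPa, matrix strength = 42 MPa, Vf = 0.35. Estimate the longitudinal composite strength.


sigma_1 = sigma_f*Vf + sigma_m*(1-Vf) = 4624*0.35 + 42*0.65 = 1645.7 MPa

1645.7 MPa


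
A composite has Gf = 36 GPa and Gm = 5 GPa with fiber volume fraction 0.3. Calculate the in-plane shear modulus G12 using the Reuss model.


1/G12 = Vf/Gf + (1-Vf)/Gm = 0.3/36 + 0.7/5
G12 = 6.74 GPa

6.74 GPa


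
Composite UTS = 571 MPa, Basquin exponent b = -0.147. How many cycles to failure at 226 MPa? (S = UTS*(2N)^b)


N = 0.5 * (S/UTS)^(1/b) = 0.5 * (226/571)^(1/-0.147) = 273.6866 cycles

273.6866 cycles


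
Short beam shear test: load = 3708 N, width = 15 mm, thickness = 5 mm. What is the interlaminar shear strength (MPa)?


ILSS = 3F/(4bh) = 3*3708/(4*15*5) = 37.08 MPa

37.08 MPa


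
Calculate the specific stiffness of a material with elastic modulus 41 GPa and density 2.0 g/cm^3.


Specific stiffness = E/rho = 41/2.0 = 20.5 GPa/(g/cm^3)

20.5 GPa/(g/cm^3)


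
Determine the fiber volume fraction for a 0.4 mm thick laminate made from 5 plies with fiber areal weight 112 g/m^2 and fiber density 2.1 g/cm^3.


Vf = n * FAW / (rho_f * h * 1000) = 5 * 112 / (2.1 * 0.4 * 1000) = 0.6667

0.6667


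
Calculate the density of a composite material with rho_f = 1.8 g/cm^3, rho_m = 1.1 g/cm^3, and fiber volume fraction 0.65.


rho_c = rho_f*Vf + rho_m*(1-Vf) = 1.8*0.65 + 1.1*0.35 = 1.555 g/cm^3

1.555 g/cm^3


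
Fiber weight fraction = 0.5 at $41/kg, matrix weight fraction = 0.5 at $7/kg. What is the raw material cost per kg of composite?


Cost = cost_f*Wf + cost_m*Wm = 41*0.5 + 7*0.5 = $24.0/kg

$24.0/kg


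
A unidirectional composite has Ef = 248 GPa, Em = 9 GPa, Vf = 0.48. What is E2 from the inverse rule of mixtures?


1/E2 = Vf/Ef + (1-Vf)/Em = 0.48/248 + 0.52/9
E2 = 16.75 GPa

16.75 GPa


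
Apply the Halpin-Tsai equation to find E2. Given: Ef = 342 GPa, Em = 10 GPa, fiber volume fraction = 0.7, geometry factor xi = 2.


eta = (Ef/Em - 1)/(Ef/Em + xi) = (34.2 - 1)/(34.2 + 2) = 0.9171
E2 = Em*(1+xi*eta*Vf)/(1-eta*Vf) = 63.8 GPa

63.8 GPa


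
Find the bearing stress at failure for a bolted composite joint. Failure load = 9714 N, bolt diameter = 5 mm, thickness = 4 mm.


sigma_br = F/(d*h) = 9714/(5*4) = 485.7 MPa

485.7 MPa


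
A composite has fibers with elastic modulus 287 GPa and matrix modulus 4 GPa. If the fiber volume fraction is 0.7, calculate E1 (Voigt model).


E1 = Ef*Vf + Em*(1-Vf) = 287*0.7 + 4*0.3 = 202.1 GPa

202.1 GPa


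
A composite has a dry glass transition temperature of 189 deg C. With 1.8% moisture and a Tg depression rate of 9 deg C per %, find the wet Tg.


Tg_wet = Tg_dry - k*moisture = 189 - 9*1.8 = 172.8 deg C

172.8 deg C


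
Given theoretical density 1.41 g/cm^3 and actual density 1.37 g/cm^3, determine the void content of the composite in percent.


Void% = (rho_theo - rho_actual)/rho_theo * 100 = (1.41 - 1.37)/1.41 * 100 = 2.84%

2.84%


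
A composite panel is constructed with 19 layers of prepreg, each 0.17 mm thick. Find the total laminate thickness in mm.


h = n * t_ply = 19 * 0.17 = 3.23 mm

3.23 mm


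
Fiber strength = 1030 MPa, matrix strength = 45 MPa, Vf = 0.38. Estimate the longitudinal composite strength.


sigma_1 = sigma_f*Vf + sigma_m*(1-Vf) = 1030*0.38 + 45*0.62 = 419.3 MPa

419.3 MPa


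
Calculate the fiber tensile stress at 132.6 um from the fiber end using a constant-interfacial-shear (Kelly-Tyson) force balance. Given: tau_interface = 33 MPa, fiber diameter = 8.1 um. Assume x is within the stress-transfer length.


Force balance: sigma_f * (pi*d^2/4) = tau * (pi*d) * x  ->  sigma_f = 4 * tau * x / d
sigma_f = 4 * 33 * 132.6 / 8.1 = 2160.9 MPa

2160.9 MPa


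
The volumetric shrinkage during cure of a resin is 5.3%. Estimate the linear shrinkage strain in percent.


Linear shrinkage ≈ vol_shrink/3 = 5.3/3 = 1.767%

1.767%


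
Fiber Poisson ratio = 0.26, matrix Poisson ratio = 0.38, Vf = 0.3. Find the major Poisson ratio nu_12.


nu_12 = nu_f*Vf + nu_m*(1-Vf) = 0.26*0.3 + 0.38*0.7 = 0.344

0.344


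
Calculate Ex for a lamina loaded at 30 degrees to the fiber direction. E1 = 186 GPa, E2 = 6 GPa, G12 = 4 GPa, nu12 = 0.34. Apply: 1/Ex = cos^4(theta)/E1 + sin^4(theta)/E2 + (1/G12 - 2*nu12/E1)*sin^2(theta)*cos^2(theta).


cos^4(30) = 0.5625, sin^4(30) = 0.0625, sin^2(30)*cos^2(30) = 0.1875
1/G12 - 2*nu12/E1 = 1/4 - 2*0.34/186 = 0.246344 GPa^-1
1/Ex = 0.5625/186 + 0.0625/6 + 0.246344*0.1875 = 0.0596304 GPa^-1
Ex = 16.77 GPa

16.77 GPa


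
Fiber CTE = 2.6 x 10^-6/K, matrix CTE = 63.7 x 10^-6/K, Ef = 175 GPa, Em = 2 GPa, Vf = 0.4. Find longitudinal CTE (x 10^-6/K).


E1 = Ef*Vf + Em*(1-Vf) = 71.2
alpha_1 = (alpha_f*Ef*Vf + alpha_m*Em*(1-Vf))/E1 = 3.63 x 10^-6/K

3.63 x 10^-6/K


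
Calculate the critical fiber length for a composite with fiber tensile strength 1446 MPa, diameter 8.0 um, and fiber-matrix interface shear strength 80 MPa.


Lc = sigma_f * d / (2 * tau_i) = 1446 * 8.0 / (2 * 80) = 72.3 um

72.3 um


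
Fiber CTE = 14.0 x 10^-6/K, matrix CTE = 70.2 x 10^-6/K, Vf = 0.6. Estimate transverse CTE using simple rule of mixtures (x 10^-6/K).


alpha_2 = alpha_f*Vf + alpha_m*(1-Vf) = 14.0*0.6 + 70.2*0.4 = 36.5 x 10^-6/K

36.5 x 10^-6/K


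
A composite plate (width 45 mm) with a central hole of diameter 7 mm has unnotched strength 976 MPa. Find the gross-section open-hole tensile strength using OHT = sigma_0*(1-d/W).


OHT = sigma_0*(1-d/W) = 976*(1-7/45) = 824.2 MPa

824.2 MPa


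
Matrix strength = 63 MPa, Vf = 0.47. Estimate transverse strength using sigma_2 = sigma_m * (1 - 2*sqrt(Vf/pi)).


factor = 1 - 2*sqrt(0.47/pi) = 0.2264
sigma_2 = 63 * 0.2264 = 14.26 MPa

14.26 MPa


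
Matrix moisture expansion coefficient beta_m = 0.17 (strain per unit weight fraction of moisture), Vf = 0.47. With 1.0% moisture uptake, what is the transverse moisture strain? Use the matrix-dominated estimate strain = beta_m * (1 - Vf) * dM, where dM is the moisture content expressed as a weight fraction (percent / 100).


dM = 1.0/100 = 0.01
strain = beta_m * (1-Vf) * dM = 0.17 * 0.53 * 0.01 = 0.000901

0.000901


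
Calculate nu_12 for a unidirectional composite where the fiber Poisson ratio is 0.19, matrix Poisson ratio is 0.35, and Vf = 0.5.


nu_12 = nu_f*Vf + nu_m*(1-Vf) = 0.19*0.5 + 0.35*0.5 = 0.27

0.27


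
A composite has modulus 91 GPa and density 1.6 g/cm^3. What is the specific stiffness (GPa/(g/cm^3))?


Specific stiffness = E/rho = 91/1.6 = 56.9 GPa/(g/cm^3)

56.9 GPa/(g/cm^3)


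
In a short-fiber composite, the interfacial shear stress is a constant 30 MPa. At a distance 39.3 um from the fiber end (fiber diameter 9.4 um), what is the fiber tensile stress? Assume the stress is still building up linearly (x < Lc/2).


Force balance: sigma_f * (pi*d^2/4) = tau * (pi*d) * x  ->  sigma_f = 4 * tau * x / d
sigma_f = 4 * 30 * 39.3 / 9.4 = 501.7 MPa

501.7 MPa


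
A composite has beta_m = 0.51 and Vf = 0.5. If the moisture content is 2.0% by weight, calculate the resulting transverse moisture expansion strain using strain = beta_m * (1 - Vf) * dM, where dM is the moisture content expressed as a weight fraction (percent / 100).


dM = 2.0/100 = 0.02
strain = beta_m * (1-Vf) * dM = 0.51 * 0.5 * 0.02 = 0.0051

0.0051


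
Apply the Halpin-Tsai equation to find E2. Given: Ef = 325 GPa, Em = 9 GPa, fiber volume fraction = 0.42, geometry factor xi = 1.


eta = (Ef/Em - 1)/(Ef/Em + xi) = (36.1111 - 1)/(36.1111 + 1) = 0.9461
E2 = Em*(1+xi*eta*Vf)/(1-eta*Vf) = 20.87 GPa

20.87 GPa


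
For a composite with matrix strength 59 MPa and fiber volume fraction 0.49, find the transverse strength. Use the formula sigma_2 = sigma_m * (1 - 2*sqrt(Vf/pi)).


factor = 1 - 2*sqrt(0.49/pi) = 0.2101
sigma_2 = 59 * 0.2101 = 12.4 MPa

12.4 MPa


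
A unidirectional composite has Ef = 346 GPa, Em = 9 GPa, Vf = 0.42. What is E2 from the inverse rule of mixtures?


1/E2 = Vf/Ef + (1-Vf)/Em = 0.42/346 + 0.58/9
E2 = 15.23 GPa

15.23 GPa


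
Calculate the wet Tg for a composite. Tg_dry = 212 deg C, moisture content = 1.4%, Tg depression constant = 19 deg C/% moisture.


Tg_wet = Tg_dry - k*moisture = 212 - 19*1.4 = 185.4 deg C

185.4 deg C


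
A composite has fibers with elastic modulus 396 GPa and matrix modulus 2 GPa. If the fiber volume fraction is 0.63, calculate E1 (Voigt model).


E1 = Ef*Vf + Em*(1-Vf) = 396*0.63 + 2*0.37 = 250.22 GPa

250.22 GPa


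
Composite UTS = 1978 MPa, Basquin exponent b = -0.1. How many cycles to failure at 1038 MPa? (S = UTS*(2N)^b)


N = 0.5 * (S/UTS)^(1/b) = 0.5 * (1038/1978)^(1/-0.1) = 315.6889 cycles

315.6889 cycles


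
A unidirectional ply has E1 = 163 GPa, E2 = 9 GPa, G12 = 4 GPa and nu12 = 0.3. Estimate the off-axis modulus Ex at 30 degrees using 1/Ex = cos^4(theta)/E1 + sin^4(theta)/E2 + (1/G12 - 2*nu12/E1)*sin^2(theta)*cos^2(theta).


cos^4(30) = 0.5625, sin^4(30) = 0.0625, sin^2(30)*cos^2(30) = 0.1875
1/G12 - 2*nu12/E1 = 1/4 - 2*0.3/163 = 0.246319 GPa^-1
1/Ex = 0.5625/163 + 0.0625/9 + 0.246319*0.1875 = 0.0565802 GPa^-1
Ex = 17.67 GPa

17.67 GPa


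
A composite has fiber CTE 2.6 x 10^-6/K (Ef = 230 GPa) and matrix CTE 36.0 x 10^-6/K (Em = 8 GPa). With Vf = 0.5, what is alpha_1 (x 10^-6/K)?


E1 = Ef*Vf + Em*(1-Vf) = 119.0
alpha_1 = (alpha_f*Ef*Vf + alpha_m*Em*(1-Vf))/E1 = 3.72 x 10^-6/K

3.72 x 10^-6/K


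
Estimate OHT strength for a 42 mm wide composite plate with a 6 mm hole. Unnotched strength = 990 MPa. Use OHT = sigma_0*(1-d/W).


OHT = sigma_0*(1-d/W) = 990*(1-6/42) = 848.6 MPa

848.6 MPa


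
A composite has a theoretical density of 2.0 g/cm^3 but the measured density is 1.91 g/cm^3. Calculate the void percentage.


Void% = (rho_theo - rho_actual)/rho_theo * 100 = (2.0 - 1.91)/2.0 * 100 = 4.5%

4.5%


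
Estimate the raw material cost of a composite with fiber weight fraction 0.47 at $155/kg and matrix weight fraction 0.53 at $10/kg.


Cost = cost_f*Wf + cost_m*Wm = 155*0.47 + 10*0.53 = $78.15/kg

$78.15/kg


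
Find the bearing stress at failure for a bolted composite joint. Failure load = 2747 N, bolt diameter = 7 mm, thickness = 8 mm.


sigma_br = F/(d*h) = 2747/(7*8) = 49.1 MPa

49.1 MPa


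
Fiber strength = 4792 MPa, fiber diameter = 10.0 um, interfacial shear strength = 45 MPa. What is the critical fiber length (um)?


Lc = sigma_f * d / (2 * tau_i) = 4792 * 10.0 / (2 * 45) = 532.4 um

532.4 um


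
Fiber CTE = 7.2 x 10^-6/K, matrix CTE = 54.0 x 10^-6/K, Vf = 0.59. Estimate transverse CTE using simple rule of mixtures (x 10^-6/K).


alpha_2 = alpha_f*Vf + alpha_m*(1-Vf) = 7.2*0.59 + 54.0*0.41 = 26.4 x 10^-6/K

26.4 x 10^-6/K


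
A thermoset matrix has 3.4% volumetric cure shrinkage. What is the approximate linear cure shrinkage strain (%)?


Linear shrinkage ≈ vol_shrink/3 = 3.4/3 = 1.133%

1.133%


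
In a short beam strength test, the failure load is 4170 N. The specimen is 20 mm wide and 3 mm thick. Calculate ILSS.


ILSS = 3F/(4bh) = 3*4170/(4*20*3) = 52.13 MPa

52.13 MPa


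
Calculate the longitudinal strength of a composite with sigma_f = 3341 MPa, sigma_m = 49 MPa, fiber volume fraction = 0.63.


sigma_1 = sigma_f*Vf + sigma_m*(1-Vf) = 3341*0.63 + 49*0.37 = 2123.0 MPa

2123.0 MPa


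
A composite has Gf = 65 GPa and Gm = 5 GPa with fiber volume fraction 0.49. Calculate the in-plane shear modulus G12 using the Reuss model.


1/G12 = Vf/Gf + (1-Vf)/Gm = 0.49/65 + 0.51/5
G12 = 9.13 GPa

9.13 GPa


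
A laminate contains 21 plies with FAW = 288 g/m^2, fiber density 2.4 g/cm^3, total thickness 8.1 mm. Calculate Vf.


Vf = n * FAW / (rho_f * h * 1000) = 21 * 288 / (2.4 * 8.1 * 1000) = 0.3111

0.3111


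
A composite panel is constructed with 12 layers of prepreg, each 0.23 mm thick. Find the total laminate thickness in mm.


h = n * t_ply = 12 * 0.23 = 2.76 mm

2.76 mm


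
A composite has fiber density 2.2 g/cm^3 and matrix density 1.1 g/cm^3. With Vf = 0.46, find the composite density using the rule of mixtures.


rho_c = rho_f*Vf + rho_m*(1-Vf) = 2.2*0.46 + 1.1*0.54 = 1.606 g/cm^3

1.606 g/cm^3


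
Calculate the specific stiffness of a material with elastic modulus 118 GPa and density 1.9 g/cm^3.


Specific stiffness = E/rho = 118/1.9 = 62.1 GPa/(g/cm^3)

62.1 GPa/(g/cm^3)


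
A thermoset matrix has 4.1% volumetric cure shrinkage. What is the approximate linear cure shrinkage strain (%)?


Linear shrinkage ≈ vol_shrink/3 = 4.1/3 = 1.367%

1.367%


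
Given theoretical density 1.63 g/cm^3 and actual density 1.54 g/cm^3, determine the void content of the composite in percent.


Void% = (rho_theo - rho_actual)/rho_theo * 100 = (1.63 - 1.54)/1.63 * 100 = 5.52%

5.52%


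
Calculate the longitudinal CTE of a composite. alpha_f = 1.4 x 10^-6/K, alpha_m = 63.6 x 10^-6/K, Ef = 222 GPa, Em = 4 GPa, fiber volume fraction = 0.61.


E1 = Ef*Vf + Em*(1-Vf) = 136.98
alpha_1 = (alpha_f*Ef*Vf + alpha_m*Em*(1-Vf))/E1 = 2.11 x 10^-6/K

2.11 x 10^-6/K


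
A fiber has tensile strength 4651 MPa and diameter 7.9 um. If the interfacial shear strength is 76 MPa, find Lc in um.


Lc = sigma_f * d / (2 * tau_i) = 4651 * 7.9 / (2 * 76) = 241.7 um

241.7 um


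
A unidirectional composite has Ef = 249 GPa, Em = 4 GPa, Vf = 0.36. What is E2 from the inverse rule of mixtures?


1/E2 = Vf/Ef + (1-Vf)/Em = 0.36/249 + 0.64/4
E2 = 6.19 GPa

6.19 GPa


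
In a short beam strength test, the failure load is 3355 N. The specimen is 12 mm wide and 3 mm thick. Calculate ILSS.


ILSS = 3F/(4bh) = 3*3355/(4*12*3) = 69.9 MPa

69.9 MPa


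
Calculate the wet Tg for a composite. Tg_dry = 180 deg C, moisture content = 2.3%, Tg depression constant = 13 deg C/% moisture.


Tg_wet = Tg_dry - k*moisture = 180 - 13*2.3 = 150.1 deg C

150.1 deg C


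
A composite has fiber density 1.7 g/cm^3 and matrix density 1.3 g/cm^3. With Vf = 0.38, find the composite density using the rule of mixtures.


rho_c = rho_f*Vf + rho_m*(1-Vf) = 1.7*0.38 + 1.3*0.62 = 1.452 g/cm^3

1.452 g/cm^3


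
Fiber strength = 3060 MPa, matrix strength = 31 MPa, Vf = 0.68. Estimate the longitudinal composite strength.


sigma_1 = sigma_f*Vf + sigma_m*(1-Vf) = 3060*0.68 + 31*0.32 = 2090.7 MPa

2090.7 MPa


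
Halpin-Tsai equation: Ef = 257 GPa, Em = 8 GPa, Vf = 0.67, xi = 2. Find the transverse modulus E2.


eta = (Ef/Em - 1)/(Ef/Em + xi) = (32.125 - 1)/(32.125 + 2) = 0.9121
E2 = Em*(1+xi*eta*Vf)/(1-eta*Vf) = 45.71 GPa

45.71 GPa


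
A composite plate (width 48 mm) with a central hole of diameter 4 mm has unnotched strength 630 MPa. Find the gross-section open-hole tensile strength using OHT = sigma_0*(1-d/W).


OHT = sigma_0*(1-d/W) = 630*(1-4/48) = 577.5 MPa

577.5 MPa


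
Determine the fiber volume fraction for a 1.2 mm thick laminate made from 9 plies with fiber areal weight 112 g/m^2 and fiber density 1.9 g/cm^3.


Vf = n * FAW / (rho_f * h * 1000) = 9 * 112 / (1.9 * 1.2 * 1000) = 0.4421

0.4421


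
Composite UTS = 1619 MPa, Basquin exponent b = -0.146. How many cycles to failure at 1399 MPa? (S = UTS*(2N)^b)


N = 0.5 * (S/UTS)^(1/b) = 0.5 * (1399/1619)^(1/-0.146) = 1.3596 cycles

1.3596 cycles


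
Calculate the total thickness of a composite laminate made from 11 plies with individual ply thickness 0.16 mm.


h = n * t_ply = 11 * 0.16 = 1.76 mm

1.76 mm


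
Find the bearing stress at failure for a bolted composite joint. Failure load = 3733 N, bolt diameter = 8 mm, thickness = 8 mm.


sigma_br = F/(d*h) = 3733/(8*8) = 58.3 MPa

58.3 MPa


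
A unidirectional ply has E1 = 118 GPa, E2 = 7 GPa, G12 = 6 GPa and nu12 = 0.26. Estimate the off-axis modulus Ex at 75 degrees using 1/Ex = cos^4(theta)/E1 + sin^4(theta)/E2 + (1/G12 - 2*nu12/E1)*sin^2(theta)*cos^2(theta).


cos^4(75) = 0.004487, sin^4(75) = 0.870513, sin^2(75)*cos^2(75) = 0.0625
1/G12 - 2*nu12/E1 = 1/6 - 2*0.26/118 = 0.16226 GPa^-1
1/Ex = 0.004487/118 + 0.870513/7 + 0.16226*0.0625 = 0.1345382 GPa^-1
Ex = 7.43 GPa

7.43 GPa


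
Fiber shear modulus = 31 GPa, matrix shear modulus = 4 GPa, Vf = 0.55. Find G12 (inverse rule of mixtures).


1/G12 = Vf/Gf + (1-Vf)/Gm = 0.55/31 + 0.45/4
G12 = 7.68 GPa

7.68 GPa


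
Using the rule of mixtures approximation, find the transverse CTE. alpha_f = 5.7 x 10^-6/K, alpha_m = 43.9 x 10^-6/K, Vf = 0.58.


alpha_2 = alpha_f*Vf + alpha_m*(1-Vf) = 5.7*0.58 + 43.9*0.42 = 21.7 x 10^-6/K

21.7 x 10^-6/K


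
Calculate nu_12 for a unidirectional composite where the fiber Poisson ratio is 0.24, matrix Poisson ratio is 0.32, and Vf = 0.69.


nu_12 = nu_f*Vf + nu_m*(1-Vf) = 0.24*0.69 + 0.32*0.31 = 0.2648

0.2648


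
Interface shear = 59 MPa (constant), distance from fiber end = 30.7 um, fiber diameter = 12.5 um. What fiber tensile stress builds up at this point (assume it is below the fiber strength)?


Force balance: sigma_f * (pi*d^2/4) = tau * (pi*d) * x  ->  sigma_f = 4 * tau * x / d
sigma_f = 4 * 59 * 30.7 / 12.5 = 579.6 MPa

579.6 MPa


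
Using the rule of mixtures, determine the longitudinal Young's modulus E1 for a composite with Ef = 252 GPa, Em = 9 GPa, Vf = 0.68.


E1 = Ef*Vf + Em*(1-Vf) = 252*0.68 + 9*0.32 = 174.24 GPa

174.24 GPa


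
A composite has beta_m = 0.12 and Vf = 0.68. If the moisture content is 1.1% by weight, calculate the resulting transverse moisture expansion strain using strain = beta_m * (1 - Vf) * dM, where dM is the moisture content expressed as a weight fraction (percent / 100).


dM = 1.1/100 = 0.011
strain = beta_m * (1-Vf) * dM = 0.12 * 0.32 * 0.011 = 0.0004224

0.0004224


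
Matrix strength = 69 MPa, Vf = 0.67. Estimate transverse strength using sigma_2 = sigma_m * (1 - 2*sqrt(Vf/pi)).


factor = 1 - 2*sqrt(0.67/pi) = 0.0764
sigma_2 = 69 * 0.0764 = 5.27 MPa

5.27 MPa


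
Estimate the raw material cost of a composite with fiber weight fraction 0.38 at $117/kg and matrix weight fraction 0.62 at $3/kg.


Cost = cost_f*Wf + cost_m*Wm = 117*0.38 + 3*0.62 = $46.32/kg

$46.32/kg


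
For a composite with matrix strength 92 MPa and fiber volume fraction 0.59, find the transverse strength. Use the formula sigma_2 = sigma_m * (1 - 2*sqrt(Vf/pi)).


factor = 1 - 2*sqrt(0.59/pi) = 0.1333
sigma_2 = 92 * 0.1333 = 12.26 MPa

12.26 MPa


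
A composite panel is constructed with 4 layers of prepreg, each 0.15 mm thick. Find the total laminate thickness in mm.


h = n * t_ply = 4 * 0.15 = 0.6 mm

0.6 mm


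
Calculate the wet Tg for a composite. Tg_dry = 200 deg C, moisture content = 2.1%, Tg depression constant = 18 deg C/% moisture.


Tg_wet = Tg_dry - k*moisture = 200 - 18*2.1 = 162.2 deg C

162.2 deg C


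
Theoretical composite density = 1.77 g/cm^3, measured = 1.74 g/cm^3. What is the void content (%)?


Void% = (rho_theo - rho_actual)/rho_theo * 100 = (1.77 - 1.74)/1.77 * 100 = 1.69%

1.69%


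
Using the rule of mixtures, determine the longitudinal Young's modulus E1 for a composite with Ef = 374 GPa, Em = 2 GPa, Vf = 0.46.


E1 = Ef*Vf + Em*(1-Vf) = 374*0.46 + 2*0.54 = 173.12 GPa

173.12 GPa


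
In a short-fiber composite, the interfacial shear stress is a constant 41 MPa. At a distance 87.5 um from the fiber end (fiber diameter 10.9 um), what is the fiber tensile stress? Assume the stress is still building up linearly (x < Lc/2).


Force balance: sigma_f * (pi*d^2/4) = tau * (pi*d) * x  ->  sigma_f = 4 * tau * x / d
sigma_f = 4 * 41 * 87.5 / 10.9 = 1316.5 MPa

1316.5 MPa


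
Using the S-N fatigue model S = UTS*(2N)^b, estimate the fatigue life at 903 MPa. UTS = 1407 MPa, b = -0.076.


N = 0.5 * (S/UTS)^(1/b) = 0.5 * (903/1407)^(1/-0.076) = 171.1055 cycles

171.1055 cycles


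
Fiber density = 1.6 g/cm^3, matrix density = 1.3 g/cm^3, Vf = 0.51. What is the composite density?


rho_c = rho_f*Vf + rho_m*(1-Vf) = 1.6*0.51 + 1.3*0.49 = 1.453 g/cm^3

1.453 g/cm^3


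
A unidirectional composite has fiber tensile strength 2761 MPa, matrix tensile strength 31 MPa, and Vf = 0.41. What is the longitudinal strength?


sigma_1 = sigma_f*Vf + sigma_m*(1-Vf) = 2761*0.41 + 31*0.59 = 1150.3 MPa

1150.3 MPa


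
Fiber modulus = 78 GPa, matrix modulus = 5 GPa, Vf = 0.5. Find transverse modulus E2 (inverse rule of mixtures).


1/E2 = Vf/Ef + (1-Vf)/Em = 0.5/78 + 0.5/5
E2 = 9.4 GPa

9.4 GPa


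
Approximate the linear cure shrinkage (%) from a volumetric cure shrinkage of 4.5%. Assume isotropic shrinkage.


Linear shrinkage ≈ vol_shrink/3 = 4.5/3 = 1.5%

1.5%


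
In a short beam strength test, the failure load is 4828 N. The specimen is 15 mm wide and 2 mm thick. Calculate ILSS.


ILSS = 3F/(4bh) = 3*4828/(4*15*2) = 120.7 MPa

120.7 MPa


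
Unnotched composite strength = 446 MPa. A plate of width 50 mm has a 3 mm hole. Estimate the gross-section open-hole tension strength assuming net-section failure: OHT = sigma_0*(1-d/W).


OHT = sigma_0*(1-d/W) = 446*(1-3/50) = 419.2 MPa

419.2 MPa


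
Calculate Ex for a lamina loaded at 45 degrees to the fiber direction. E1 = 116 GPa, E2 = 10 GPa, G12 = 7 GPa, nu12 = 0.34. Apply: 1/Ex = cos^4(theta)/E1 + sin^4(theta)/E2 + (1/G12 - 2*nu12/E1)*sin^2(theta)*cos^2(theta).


cos^4(45) = 0.25, sin^4(45) = 0.25, sin^2(45)*cos^2(45) = 0.25
1/G12 - 2*nu12/E1 = 1/7 - 2*0.34/116 = 0.136995 GPa^-1
1/Ex = 0.25/116 + 0.25/10 + 0.136995*0.25 = 0.0614039 GPa^-1
Ex = 16.29 GPa

16.29 GPa


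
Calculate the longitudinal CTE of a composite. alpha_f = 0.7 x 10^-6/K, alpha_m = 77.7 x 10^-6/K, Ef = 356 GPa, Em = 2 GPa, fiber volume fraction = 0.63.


E1 = Ef*Vf + Em*(1-Vf) = 225.02
alpha_1 = (alpha_f*Ef*Vf + alpha_m*Em*(1-Vf))/E1 = 0.95 x 10^-6/K

0.95 x 10^-6/K


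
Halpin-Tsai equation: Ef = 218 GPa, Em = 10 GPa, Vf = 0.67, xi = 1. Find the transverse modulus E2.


eta = (Ef/Em - 1)/(Ef/Em + xi) = (21.8 - 1)/(21.8 + 1) = 0.9123
E2 = Em*(1+xi*eta*Vf)/(1-eta*Vf) = 41.44 GPa

41.44 GPa


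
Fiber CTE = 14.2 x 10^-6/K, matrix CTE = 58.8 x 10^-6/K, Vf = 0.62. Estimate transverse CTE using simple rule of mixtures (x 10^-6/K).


alpha_2 = alpha_f*Vf + alpha_m*(1-Vf) = 14.2*0.62 + 58.8*0.38 = 31.1 x 10^-6/K

31.1 x 10^-6/K


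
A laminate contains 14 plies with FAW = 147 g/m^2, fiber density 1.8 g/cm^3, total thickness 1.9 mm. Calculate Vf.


Vf = n * FAW / (rho_f * h * 1000) = 14 * 147 / (1.8 * 1.9 * 1000) = 0.6018

0.6018


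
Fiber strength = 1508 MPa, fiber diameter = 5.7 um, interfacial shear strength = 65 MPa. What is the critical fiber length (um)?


Lc = sigma_f * d / (2 * tau_i) = 1508 * 5.7 / (2 * 65) = 66.1 um

66.1 um


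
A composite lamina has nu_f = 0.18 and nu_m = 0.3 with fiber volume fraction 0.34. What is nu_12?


nu_12 = nu_f*Vf + nu_m*(1-Vf) = 0.18*0.34 + 0.3*0.66 = 0.2592

0.2592


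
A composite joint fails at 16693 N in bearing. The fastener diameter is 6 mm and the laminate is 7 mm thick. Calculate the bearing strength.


sigma_br = F/(d*h) = 16693/(6*7) = 397.5 MPa

397.5 MPa


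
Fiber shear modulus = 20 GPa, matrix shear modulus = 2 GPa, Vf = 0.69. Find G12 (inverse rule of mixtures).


1/G12 = Vf/Gf + (1-Vf)/Gm = 0.69/20 + 0.31/2
G12 = 5.28 GPa

5.28 GPa


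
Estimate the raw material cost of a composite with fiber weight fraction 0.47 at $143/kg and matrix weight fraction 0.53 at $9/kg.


Cost = cost_f*Wf + cost_m*Wm = 143*0.47 + 9*0.53 = $71.98/kg

$71.98/kg


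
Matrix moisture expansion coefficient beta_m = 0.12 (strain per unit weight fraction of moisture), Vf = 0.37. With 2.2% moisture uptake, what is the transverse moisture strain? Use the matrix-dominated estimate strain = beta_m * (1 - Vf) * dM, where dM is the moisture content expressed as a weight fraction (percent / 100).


dM = 2.2/100 = 0.022
strain = beta_m * (1-Vf) * dM = 0.12 * 0.63 * 0.022 = 0.0016632

0.0016632


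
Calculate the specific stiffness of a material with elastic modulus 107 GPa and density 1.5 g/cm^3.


Specific stiffness = E/rho = 107/1.5 = 71.3 GPa/(g/cm^3)

71.3 GPa/(g/cm^3)


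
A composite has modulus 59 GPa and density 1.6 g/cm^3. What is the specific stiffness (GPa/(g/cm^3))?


Specific stiffness = E/rho = 59/1.6 = 36.9 GPa/(g/cm^3)

36.9 GPa/(g/cm^3)


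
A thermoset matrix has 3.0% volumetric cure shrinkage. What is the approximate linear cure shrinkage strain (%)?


Linear shrinkage ≈ vol_shrink/3 = 3.0/3 = 1.0%

1.0%


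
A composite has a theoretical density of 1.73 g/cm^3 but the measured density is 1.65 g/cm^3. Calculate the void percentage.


Void% = (rho_theo - rho_actual)/rho_theo * 100 = (1.73 - 1.65)/1.73 * 100 = 4.62%

4.62%


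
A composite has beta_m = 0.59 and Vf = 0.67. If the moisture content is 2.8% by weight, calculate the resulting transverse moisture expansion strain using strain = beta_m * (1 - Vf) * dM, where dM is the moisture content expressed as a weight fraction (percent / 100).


dM = 2.8/100 = 0.028
strain = beta_m * (1-Vf) * dM = 0.59 * 0.33 * 0.028 = 0.0054516

0.0054516


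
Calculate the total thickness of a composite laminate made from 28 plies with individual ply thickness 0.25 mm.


h = n * t_ply = 28 * 0.25 = 7.0 mm

7.0 mm


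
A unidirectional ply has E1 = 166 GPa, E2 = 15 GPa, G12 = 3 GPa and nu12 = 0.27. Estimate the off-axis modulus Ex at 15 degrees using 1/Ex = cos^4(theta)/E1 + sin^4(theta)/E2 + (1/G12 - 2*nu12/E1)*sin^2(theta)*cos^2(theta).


cos^4(15) = 0.870513, sin^4(15) = 0.004487, sin^2(15)*cos^2(15) = 0.0625
1/G12 - 2*nu12/E1 = 1/3 - 2*0.27/166 = 0.33008 GPa^-1
1/Ex = 0.870513/166 + 0.004487/15 + 0.33008*0.0625 = 0.0261732 GPa^-1
Ex = 38.21 GPa

38.21 GPa


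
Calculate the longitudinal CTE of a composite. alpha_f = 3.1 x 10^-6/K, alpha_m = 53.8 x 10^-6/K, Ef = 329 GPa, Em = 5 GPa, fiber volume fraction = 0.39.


E1 = Ef*Vf + Em*(1-Vf) = 131.36
alpha_1 = (alpha_f*Ef*Vf + alpha_m*Em*(1-Vf))/E1 = 4.28 x 10^-6/K

4.28 x 10^-6/K


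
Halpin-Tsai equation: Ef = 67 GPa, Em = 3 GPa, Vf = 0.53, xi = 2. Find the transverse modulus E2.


eta = (Ef/Em - 1)/(Ef/Em + xi) = (22.3333 - 1)/(22.3333 + 2) = 0.8767
E2 = Em*(1+xi*eta*Vf)/(1-eta*Vf) = 10.81 GPa

10.81 GPa


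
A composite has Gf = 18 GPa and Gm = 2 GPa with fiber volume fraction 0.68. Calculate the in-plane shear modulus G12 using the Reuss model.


1/G12 = Vf/Gf + (1-Vf)/Gm = 0.68/18 + 0.32/2
G12 = 5.06 GPa

5.06 GPa


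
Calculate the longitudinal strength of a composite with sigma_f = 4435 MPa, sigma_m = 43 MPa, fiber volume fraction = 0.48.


sigma_1 = sigma_f*Vf + sigma_m*(1-Vf) = 4435*0.48 + 43*0.52 = 2151.2 MPa

2151.2 MPa


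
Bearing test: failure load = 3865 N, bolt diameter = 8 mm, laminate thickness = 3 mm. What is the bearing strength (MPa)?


sigma_br = F/(d*h) = 3865/(8*3) = 161.0 MPa

161.0 MPa


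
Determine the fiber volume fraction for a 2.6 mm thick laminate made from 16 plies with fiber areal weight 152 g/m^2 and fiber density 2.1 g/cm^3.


Vf = n * FAW / (rho_f * h * 1000) = 16 * 152 / (2.1 * 2.6 * 1000) = 0.4454

0.4454


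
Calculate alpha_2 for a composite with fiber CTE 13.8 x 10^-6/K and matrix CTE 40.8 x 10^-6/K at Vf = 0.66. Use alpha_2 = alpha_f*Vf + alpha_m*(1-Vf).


alpha_2 = alpha_f*Vf + alpha_m*(1-Vf) = 13.8*0.66 + 40.8*0.34 = 23.0 x 10^-6/K

23.0 x 10^-6/K


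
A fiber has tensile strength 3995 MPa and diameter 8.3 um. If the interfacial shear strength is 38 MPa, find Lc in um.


Lc = sigma_f * d / (2 * tau_i) = 3995 * 8.3 / (2 * 38) = 436.3 um

436.3 um


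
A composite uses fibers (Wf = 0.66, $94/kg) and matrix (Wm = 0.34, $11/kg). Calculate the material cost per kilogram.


Cost = cost_f*Wf + cost_m*Wm = 94*0.66 + 11*0.34 = $65.78/kg

$65.78/kg


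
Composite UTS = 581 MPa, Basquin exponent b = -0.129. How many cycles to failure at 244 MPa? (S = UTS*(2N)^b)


N = 0.5 * (S/UTS)^(1/b) = 0.5 * (244/581)^(1/-0.129) = 416.6718 cycles

416.6718 cycles


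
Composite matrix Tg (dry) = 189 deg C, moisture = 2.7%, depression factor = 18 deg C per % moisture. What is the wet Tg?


Tg_wet = Tg_dry - k*moisture = 189 - 18*2.7 = 140.4 deg C

140.4 deg C


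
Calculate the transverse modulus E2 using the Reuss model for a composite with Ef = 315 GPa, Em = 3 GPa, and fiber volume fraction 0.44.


1/E2 = Vf/Ef + (1-Vf)/Em = 0.44/315 + 0.56/3
E2 = 5.32 GPa

5.32 GPa


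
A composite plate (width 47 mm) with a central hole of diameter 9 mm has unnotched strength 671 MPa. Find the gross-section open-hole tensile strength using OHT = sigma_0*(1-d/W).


OHT = sigma_0*(1-d/W) = 671*(1-9/47) = 542.5 MPa

542.5 MPa


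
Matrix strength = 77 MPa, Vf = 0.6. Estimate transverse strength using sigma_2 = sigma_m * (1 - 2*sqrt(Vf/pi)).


factor = 1 - 2*sqrt(0.6/pi) = 0.126
sigma_2 = 77 * 0.126 = 9.7 MPa

9.7 MPa


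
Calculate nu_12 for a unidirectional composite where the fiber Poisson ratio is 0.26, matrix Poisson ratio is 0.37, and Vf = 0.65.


nu_12 = nu_f*Vf + nu_m*(1-Vf) = 0.26*0.65 + 0.37*0.35 = 0.2985

0.2985


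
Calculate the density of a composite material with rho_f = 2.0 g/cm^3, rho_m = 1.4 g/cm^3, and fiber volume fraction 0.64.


rho_c = rho_f*Vf + rho_m*(1-Vf) = 2.0*0.64 + 1.4*0.36 = 1.784 g/cm^3

1.784 g/cm^3


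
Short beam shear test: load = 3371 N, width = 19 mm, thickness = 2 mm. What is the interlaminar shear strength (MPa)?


ILSS = 3F/(4bh) = 3*3371/(4*19*2) = 66.53 MPa

66.53 MPa


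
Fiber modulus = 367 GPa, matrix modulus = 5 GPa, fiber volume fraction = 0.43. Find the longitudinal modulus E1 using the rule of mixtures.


E1 = Ef*Vf + Em*(1-Vf) = 367*0.43 + 5*0.57 = 160.66 GPa

160.66 GPa


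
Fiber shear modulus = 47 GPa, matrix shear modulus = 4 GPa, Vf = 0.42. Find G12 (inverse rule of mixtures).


1/G12 = Vf/Gf + (1-Vf)/Gm = 0.42/47 + 0.58/4
G12 = 6.5 GPa

6.5 GPa


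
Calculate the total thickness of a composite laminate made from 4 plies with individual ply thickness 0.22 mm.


h = n * t_ply = 4 * 0.22 = 0.88 mm

0.88 mm


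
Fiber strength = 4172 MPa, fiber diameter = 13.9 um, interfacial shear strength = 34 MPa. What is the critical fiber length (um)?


Lc = sigma_f * d / (2 * tau_i) = 4172 * 13.9 / (2 * 34) = 852.8 um

852.8 um


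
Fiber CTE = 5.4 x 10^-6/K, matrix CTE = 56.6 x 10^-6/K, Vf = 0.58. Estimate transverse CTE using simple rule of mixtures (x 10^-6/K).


alpha_2 = alpha_f*Vf + alpha_m*(1-Vf) = 5.4*0.58 + 56.6*0.42 = 26.9 x 10^-6/K

26.9 x 10^-6/K


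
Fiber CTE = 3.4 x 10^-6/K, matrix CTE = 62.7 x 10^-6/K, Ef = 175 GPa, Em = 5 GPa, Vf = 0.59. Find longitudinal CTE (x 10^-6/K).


E1 = Ef*Vf + Em*(1-Vf) = 105.3
alpha_1 = (alpha_f*Ef*Vf + alpha_m*Em*(1-Vf))/E1 = 4.55 x 10^-6/K

4.55 x 10^-6/K


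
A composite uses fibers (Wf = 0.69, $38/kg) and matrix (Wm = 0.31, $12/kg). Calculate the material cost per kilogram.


Cost = cost_f*Wf + cost_m*Wm = 38*0.69 + 12*0.31 = $29.94/kg

$29.94/kg


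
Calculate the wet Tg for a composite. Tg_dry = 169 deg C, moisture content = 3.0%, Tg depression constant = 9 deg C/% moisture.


Tg_wet = Tg_dry - k*moisture = 169 - 9*3.0 = 142.0 deg C

142.0 deg C


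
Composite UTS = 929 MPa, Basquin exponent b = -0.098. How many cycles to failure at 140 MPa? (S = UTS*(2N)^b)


N = 0.5 * (S/UTS)^(1/b) = 0.5 * (140/929)^(1/-0.098) = 1.2178e+08 cycles

1.2178e+08 cycles


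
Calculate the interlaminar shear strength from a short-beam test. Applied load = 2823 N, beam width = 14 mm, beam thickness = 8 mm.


ILSS = 3F/(4bh) = 3*2823/(4*14*8) = 18.9 MPa

18.9 MPa


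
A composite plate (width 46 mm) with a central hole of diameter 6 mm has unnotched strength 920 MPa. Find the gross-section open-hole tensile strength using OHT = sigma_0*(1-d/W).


OHT = sigma_0*(1-d/W) = 920*(1-6/46) = 800.0 MPa

800.0 MPa


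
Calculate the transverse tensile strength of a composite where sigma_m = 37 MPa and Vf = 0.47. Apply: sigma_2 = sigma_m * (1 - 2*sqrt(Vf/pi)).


factor = 1 - 2*sqrt(0.47/pi) = 0.2264
sigma_2 = 37 * 0.2264 = 8.38 MPa

8.38 MPa


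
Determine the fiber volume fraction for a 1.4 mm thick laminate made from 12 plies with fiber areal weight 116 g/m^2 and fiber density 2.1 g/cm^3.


Vf = n * FAW / (rho_f * h * 1000) = 12 * 116 / (2.1 * 1.4 * 1000) = 0.4735

0.4735


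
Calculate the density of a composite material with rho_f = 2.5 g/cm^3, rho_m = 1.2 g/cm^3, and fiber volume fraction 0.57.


rho_c = rho_f*Vf + rho_m*(1-Vf) = 2.5*0.57 + 1.2*0.43 = 1.941 g/cm^3

1.941 g/cm^3


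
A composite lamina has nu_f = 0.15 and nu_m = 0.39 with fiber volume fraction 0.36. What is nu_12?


nu_12 = nu_f*Vf + nu_m*(1-Vf) = 0.15*0.36 + 0.39*0.64 = 0.3036

0.3036


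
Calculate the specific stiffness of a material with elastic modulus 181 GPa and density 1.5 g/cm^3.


Specific stiffness = E/rho = 181/1.5 = 120.7 GPa/(g/cm^3)

120.7 GPa/(g/cm^3)


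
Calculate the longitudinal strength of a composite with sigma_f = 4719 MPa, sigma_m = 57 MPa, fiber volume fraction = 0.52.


sigma_1 = sigma_f*Vf + sigma_m*(1-Vf) = 4719*0.52 + 57*0.48 = 2481.2 MPa

2481.2 MPa


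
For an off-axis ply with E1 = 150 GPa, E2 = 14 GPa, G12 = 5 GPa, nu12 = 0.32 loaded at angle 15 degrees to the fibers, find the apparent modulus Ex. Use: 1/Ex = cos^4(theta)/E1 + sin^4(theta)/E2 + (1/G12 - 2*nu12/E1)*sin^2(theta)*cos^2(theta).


cos^4(15) = 0.870513, sin^4(15) = 0.004487, sin^2(15)*cos^2(15) = 0.0625
1/G12 - 2*nu12/E1 = 1/5 - 2*0.32/150 = 0.195733 GPa^-1
1/Ex = 0.870513/150 + 0.004487/14 + 0.195733*0.0625 = 0.0183573 GPa^-1
Ex = 54.47 GPa

54.47 GPa


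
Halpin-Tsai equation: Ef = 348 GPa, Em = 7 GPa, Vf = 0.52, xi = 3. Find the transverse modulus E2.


eta = (Ef/Em - 1)/(Ef/Em + xi) = (49.7143 - 1)/(49.7143 + 3) = 0.9241
E2 = Em*(1+xi*eta*Vf)/(1-eta*Vf) = 32.9 GPa

32.9 GPa


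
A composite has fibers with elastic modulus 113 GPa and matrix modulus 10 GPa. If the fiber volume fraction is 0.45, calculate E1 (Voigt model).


E1 = Ef*Vf + Em*(1-Vf) = 113*0.45 + 10*0.55 = 56.35 GPa

56.35 GPa
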